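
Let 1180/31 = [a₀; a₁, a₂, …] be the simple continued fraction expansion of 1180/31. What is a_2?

⌊1180/31⌋ = 38, remainder 2
⌊31/2⌋ = 15, remainder 1
⌊2/1⌋ = 2, remainder 0

2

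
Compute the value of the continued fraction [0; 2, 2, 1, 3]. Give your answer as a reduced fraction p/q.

11/26

Use the convergent recurrence hₖ = aₖ·hₖ₋₁ + hₖ₋₂ (and likewise for the denominators kₖ):
a_0 = 0: 0/1
a_1 = 2: 1/2
a_2 = 2: 2/5
a_3 = 1: 3/7
a_4 = 3: 11/26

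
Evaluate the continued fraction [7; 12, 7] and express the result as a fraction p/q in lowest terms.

Build up convergents one term at a time:
a_0 = 7: 7/1
a_1 = 12: 85/12
a_2 = 7: 602/85

602/85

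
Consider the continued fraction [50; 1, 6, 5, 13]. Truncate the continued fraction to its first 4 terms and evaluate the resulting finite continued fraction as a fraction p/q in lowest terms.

1831/36

Start with 5.
6 + 1/(5/1) = 6 + 1/5 = 31/5
1 + 1/(31/5) = 1 + 5/31 = 36/31
50 + 1/(36/31) = 50 + 31/36 = 1831/36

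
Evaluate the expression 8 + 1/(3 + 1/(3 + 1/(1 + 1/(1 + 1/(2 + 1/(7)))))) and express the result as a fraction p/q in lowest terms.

Work from the innermost term outward:
Start with 7.
2 + 1/(7/1) = 2 + 1/7 = 15/7
1 + 1/(15/7) = 1 + 7/15 = 22/15
1 + 1/(22/15) = 1 + 15/22 = 37/22
3 + 1/(37/22) = 3 + 22/37 = 133/37
3 + 1/(133/37) = 3 + 37/133 = 436/133
8 + 1/(436/133) = 8 + 133/436 = 3621/436

3621/436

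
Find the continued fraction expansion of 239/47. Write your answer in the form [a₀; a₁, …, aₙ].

239 ÷ 47 → quotient 5, remainder 4
47 ÷ 4 → quotient 11, remainder 3
4 ÷ 3 → quotient 1, remainder 1
3 ÷ 1 → quotient 3, remainder 0

[5; 11, 1, 3]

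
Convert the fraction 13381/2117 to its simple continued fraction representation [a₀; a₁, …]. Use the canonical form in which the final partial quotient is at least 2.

13381 ÷ 2117 → quotient 6, remainder 679
2117 ÷ 679 → quotient 3, remainder 80
679 ÷ 80 → quotient 8, remainder 39
80 ÷ 39 → quotient 2, remainder 2
39 ÷ 2 → quotient 19, remainder 1
2 ÷ 1 → quotient 2, remainder 0

[6; 3, 8, 2, 19, 2]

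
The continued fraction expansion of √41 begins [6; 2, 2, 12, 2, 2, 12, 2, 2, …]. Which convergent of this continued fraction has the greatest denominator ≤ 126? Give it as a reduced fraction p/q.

397/62

a_0 = 6: 6/1  (≤ bound)
a_1 = 2: 13/2  (≤ bound)
a_2 = 2: 32/5  (≤ bound)
a_3 = 12: 397/62  (≤ bound)
a_4 = 2: 826/129  (> 126, stop)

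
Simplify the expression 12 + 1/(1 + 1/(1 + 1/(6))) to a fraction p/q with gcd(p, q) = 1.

Collapse the nested fraction from the inside out:
Start with 6.
1 + 1/(6/1) = 1 + 1/6 = 7/6
1 + 1/(7/6) = 1 + 6/7 = 13/7
12 + 1/(13/7) = 12 + 7/13 = 163/13

163/13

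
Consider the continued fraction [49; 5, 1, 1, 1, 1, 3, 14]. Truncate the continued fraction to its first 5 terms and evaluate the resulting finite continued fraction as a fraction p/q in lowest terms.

836/17

Compute successive convergents:
a_0 = 49: 49/1
a_1 = 5: 246/5
a_2 = 1: 295/6
a_3 = 1: 541/11
a_4 = 1: 836/17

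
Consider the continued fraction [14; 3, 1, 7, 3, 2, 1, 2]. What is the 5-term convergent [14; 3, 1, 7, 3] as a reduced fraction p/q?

a_0 = 14: 14/1
a_1 = 3: 43/3
a_2 = 1: 57/4
a_3 = 7: 442/31
a_4 = 3: 1383/97

1383/97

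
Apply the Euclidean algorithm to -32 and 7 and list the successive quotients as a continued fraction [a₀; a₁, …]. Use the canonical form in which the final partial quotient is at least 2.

[-5; 2, 3]

⌊-32/7⌋ = -5, remainder 3
⌊7/3⌋ = 2, remainder 1
⌊3/1⌋ = 3, remainder 0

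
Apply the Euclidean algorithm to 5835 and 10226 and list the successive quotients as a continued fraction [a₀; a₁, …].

Repeatedly divide and take the remainder:
⌊5835/10226⌋ = 0, remainder 5835
⌊10226/5835⌋ = 1, remainder 4391
⌊5835/4391⌋ = 1, remainder 1444
⌊4391/1444⌋ = 3, remainder 59
⌊1444/59⌋ = 24, remainder 28
⌊59/28⌋ = 2, remainder 3
⌊28/3⌋ = 9, remainder 1
⌊3/1⌋ = 3, remainder 0

[0; 1, 1, 3, 24, 2, 9, 3]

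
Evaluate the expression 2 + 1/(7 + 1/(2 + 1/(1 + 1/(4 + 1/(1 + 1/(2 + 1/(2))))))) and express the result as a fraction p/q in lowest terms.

a_0 = 2: 2/1
a_1 = 7: 15/7
a_2 = 2: 32/15
a_3 = 1: 47/22
a_4 = 4: 220/103
a_5 = 1: 267/125
a_6 = 2: 754/353
a_7 = 2: 1775/831

1775/831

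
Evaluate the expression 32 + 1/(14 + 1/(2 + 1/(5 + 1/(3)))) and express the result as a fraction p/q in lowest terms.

Build up convergents one term at a time:
a_0 = 32: 32/1
a_1 = 14: 449/14
a_2 = 2: 930/29
a_3 = 5: 5099/159
a_4 = 3: 16227/506

16227/506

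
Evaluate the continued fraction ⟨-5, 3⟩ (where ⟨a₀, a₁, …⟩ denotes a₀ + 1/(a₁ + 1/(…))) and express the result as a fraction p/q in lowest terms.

a_0 = -5: -5/1
a_1 = 3: -14/3

-14/3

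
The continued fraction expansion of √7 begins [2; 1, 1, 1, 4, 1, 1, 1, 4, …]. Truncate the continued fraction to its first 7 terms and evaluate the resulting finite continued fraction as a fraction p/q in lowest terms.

82/31

Start with 1.
1 + 1/(1/1) = 1 + 1/1 = 2/1
4 + 1/(2/1) = 4 + 1/2 = 9/2
1 + 1/(9/2) = 1 + 2/9 = 11/9
1 + 1/(11/9) = 1 + 9/11 = 20/11
1 + 1/(20/11) = 1 + 11/20 = 31/20
2 + 1/(31/20) = 2 + 20/31 = 82/31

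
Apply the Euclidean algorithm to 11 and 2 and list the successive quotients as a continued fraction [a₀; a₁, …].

[5; 2]

Repeatedly divide and take the remainder:
⌊11/2⌋ = 5, remainder 1
⌊2/1⌋ = 2, remainder 0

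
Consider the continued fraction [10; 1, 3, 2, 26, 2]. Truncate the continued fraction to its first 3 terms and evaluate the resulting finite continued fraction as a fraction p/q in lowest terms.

a_0 = 10: 10/1
a_1 = 1: 11/1
a_2 = 3: 43/4

43/4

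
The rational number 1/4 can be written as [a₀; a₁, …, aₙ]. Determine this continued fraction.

[0; 4]

1 = 0·4 + 1, so a_0 = 0
4 = 4·1 + 0, so a_1 = 4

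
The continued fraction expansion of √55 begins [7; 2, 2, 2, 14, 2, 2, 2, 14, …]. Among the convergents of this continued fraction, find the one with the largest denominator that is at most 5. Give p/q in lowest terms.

List convergents until the denominator exceeds the bound:
a_0 = 7: 7/1  (≤ bound)
a_1 = 2: 15/2  (≤ bound)
a_2 = 2: 37/5  (≤ bound)
a_3 = 2: 89/12  (> 5, stop)

37/5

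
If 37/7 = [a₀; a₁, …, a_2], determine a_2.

2

Apply division with remainder until the remainder is 0:
37 ÷ 7 → quotient 5, remainder 2
7 ÷ 2 → quotient 3, remainder 1
2 ÷ 1 → quotient 2, remainder 0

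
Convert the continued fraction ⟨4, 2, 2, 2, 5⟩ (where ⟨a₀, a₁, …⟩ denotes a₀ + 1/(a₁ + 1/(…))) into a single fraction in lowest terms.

a_0 = 4: 4/1
a_1 = 2: 9/2
a_2 = 2: 22/5
a_3 = 2: 53/12
a_4 = 5: 287/65

287/65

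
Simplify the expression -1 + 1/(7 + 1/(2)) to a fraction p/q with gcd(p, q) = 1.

a_0 = -1: -1/1
a_1 = 7: -6/7
a_2 = 2: -13/15

-13/15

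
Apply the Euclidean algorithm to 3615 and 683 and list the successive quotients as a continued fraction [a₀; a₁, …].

[5; 3, 2, 2, 2, 3, 1, 3]

3615 = 5·683 + 200, so a_0 = 5
683 = 3·200 + 83, so a_1 = 3
200 = 2·83 + 34, so a_2 = 2
83 = 2·34 + 15, so a_3 = 2
34 = 2·15 + 4, so a_4 = 2
15 = 3·4 + 3, so a_5 = 3
4 = 1·3 + 1, so a_6 = 1
3 = 3·1 + 0, so a_7 = 3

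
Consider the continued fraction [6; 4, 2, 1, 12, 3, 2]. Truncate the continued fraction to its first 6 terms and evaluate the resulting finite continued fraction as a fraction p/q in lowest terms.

3165/508

Use the convergent recurrence hₖ = aₖ·hₖ₋₁ + hₖ₋₂ (and likewise for the denominators kₖ):
a_0 = 6: 6/1
a_1 = 4: 25/4
a_2 = 2: 56/9
a_3 = 1: 81/13
a_4 = 12: 1028/165
a_5 = 3: 3165/508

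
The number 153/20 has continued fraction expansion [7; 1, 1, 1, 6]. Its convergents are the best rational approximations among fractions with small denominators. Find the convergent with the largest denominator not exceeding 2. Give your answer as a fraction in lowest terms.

a_0 = 7: 7/1  (≤ bound)
a_1 = 1: 8/1  (≤ bound)
a_2 = 1: 15/2  (≤ bound)
a_3 = 1: 23/3  (> 2, stop)

15/2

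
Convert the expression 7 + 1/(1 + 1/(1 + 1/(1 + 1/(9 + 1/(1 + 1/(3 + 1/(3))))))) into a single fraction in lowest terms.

Build up convergents one term at a time:
a_0 = 7: 7/1
a_1 = 1: 8/1
a_2 = 1: 15/2
a_3 = 1: 23/3
a_4 = 9: 222/29
a_5 = 1: 245/32
a_6 = 3: 957/125
a_7 = 3: 3116/407

3116/407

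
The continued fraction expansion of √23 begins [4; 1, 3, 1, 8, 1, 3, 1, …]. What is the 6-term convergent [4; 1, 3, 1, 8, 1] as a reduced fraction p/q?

Build up convergents one term at a time:
a_0 = 4: 4/1
a_1 = 1: 5/1
a_2 = 3: 19/4
a_3 = 1: 24/5
a_4 = 8: 211/44
a_5 = 1: 235/49

235/49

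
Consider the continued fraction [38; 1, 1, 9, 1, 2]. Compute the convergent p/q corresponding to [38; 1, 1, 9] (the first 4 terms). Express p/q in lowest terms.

732/19

Compute successive convergents:
a_0 = 38: 38/1
a_1 = 1: 39/1
a_2 = 1: 77/2
a_3 = 9: 732/19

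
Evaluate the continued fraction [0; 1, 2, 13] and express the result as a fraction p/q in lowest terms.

Build up convergents one term at a time:
a_0 = 0: 0/1
a_1 = 1: 1/1
a_2 = 2: 2/3
a_3 = 13: 27/40

27/40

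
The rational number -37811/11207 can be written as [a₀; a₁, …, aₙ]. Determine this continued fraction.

-37811 ÷ 11207 → quotient -4, remainder 7017
11207 ÷ 7017 → quotient 1, remainder 4190
7017 ÷ 4190 → quotient 1, remainder 2827
4190 ÷ 2827 → quotient 1, remainder 1363
2827 ÷ 1363 → quotient 2, remainder 101
1363 ÷ 101 → quotient 13, remainder 50
101 ÷ 50 → quotient 2, remainder 1
50 ÷ 1 → quotient 50, remainder 0

[-4; 1, 1, 1, 2, 13, 2, 50]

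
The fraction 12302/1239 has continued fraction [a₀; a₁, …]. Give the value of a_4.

1

Run the Euclidean algorithm, recording each quotient:
12302 = 9·1239 + 1151, so a_0 = 9
1239 = 1·1151 + 88, so a_1 = 1
1151 = 13·88 + 7, so a_2 = 13
88 = 12·7 + 4, so a_3 = 12
7 = 1·4 + 3, so a_4 = 1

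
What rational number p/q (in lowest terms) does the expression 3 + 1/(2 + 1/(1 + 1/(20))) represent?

Start with 20.
1 + 1/(20/1) = 1 + 1/20 = 21/20
2 + 1/(21/20) = 2 + 20/21 = 62/21
3 + 1/(62/21) = 3 + 21/62 = 207/62

207/62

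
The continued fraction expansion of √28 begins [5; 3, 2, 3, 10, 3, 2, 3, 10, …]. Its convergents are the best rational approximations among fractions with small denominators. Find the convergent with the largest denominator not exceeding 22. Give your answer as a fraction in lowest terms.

a_0 = 5: 5/1  (≤ bound)
a_1 = 3: 16/3  (≤ bound)
a_2 = 2: 37/7  (≤ bound)
a_3 = 3: 127/24  (> 22, stop)

37/7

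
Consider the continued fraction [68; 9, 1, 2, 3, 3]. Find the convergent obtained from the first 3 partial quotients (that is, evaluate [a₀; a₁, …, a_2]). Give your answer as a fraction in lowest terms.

Start with 1.
9 + 1/(1/1) = 9 + 1/1 = 10/1
68 + 1/(10/1) = 68 + 1/10 = 681/10

681/10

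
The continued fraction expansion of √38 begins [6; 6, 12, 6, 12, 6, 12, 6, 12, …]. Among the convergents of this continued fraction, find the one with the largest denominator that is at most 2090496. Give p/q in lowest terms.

2463306/399601

List convergents until the denominator exceeds the bound:
a_0 = 6: 6/1  (≤ bound)
a_1 = 6: 37/6  (≤ bound)
a_2 = 12: 450/73  (≤ bound)
a_3 = 6: 2737/444  (≤ bound)
a_4 = 12: 33294/5401  (≤ bound)
a_5 = 6: 202501/32850  (≤ bound)
a_6 = 12: 2463306/399601  (≤ bound)
a_7 = 6: 14982337/2430456  (> 2090496, stop)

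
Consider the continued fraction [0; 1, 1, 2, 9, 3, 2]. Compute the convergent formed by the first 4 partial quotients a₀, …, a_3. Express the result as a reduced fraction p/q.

3/5

Work from the innermost term outward:
Start with 2.
1 + 1/(2/1) = 1 + 1/2 = 3/2
1 + 1/(3/2) = 1 + 2/3 = 5/3
0 + 1/(5/3) = 0 + 3/5 = 3/5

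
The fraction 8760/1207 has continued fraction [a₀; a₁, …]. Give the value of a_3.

Repeatedly divide and take the remainder:
8760 ÷ 1207 → quotient 7, remainder 311
1207 ÷ 311 → quotient 3, remainder 274
311 ÷ 274 → quotient 1, remainder 37
274 ÷ 37 → quotient 7, remainder 15

7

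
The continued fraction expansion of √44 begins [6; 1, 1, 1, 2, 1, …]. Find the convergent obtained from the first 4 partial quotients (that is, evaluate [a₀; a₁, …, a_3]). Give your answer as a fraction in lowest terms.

20/3

Start with 1.
1 + 1/(1/1) = 1 + 1/1 = 2/1
1 + 1/(2/1) = 1 + 1/2 = 3/2
6 + 1/(3/2) = 6 + 2/3 = 20/3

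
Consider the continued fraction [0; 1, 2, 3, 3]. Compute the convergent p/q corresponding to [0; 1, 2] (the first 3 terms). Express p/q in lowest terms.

2/3

Start with 2.
1 + 1/(2/1) = 1 + 1/2 = 3/2
0 + 1/(3/2) = 0 + 2/3 = 2/3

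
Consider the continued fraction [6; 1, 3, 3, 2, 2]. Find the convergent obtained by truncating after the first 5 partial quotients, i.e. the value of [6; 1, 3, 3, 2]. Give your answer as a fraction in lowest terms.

203/30

Start with 2.
3 + 1/(2/1) = 3 + 1/2 = 7/2
3 + 1/(7/2) = 3 + 2/7 = 23/7
1 + 1/(23/7) = 1 + 7/23 = 30/23
6 + 1/(30/23) = 6 + 23/30 = 203/30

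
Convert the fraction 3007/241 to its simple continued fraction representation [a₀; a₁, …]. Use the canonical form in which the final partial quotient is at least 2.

Repeatedly divide and take the remainder:
3007 = 12·241 + 115, so a_0 = 12
241 = 2·115 + 11, so a_1 = 2
115 = 10·11 + 5, so a_2 = 10
11 = 2·5 + 1, so a_3 = 2
5 = 5·1 + 0, so a_4 = 5

[12; 2, 10, 2, 5]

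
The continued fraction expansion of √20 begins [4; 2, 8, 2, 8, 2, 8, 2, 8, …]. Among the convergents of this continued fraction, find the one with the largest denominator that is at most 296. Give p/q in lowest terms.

161/36

a_0 = 4: 4/1  (≤ bound)
a_1 = 2: 9/2  (≤ bound)
a_2 = 8: 76/17  (≤ bound)
a_3 = 2: 161/36  (≤ bound)
a_4 = 8: 1364/305  (> 296, stop)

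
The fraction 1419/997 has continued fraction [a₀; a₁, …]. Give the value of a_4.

3

1419 = 1·997 + 422, so a_0 = 1
997 = 2·422 + 153, so a_1 = 2
422 = 2·153 + 116, so a_2 = 2
153 = 1·116 + 37, so a_3 = 1
116 = 3·37 + 5, so a_4 = 3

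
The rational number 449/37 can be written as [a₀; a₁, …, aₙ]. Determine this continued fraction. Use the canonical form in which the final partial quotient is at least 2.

[12; 7, 2, 2]

Apply division with remainder until the remainder is 0:
449 ÷ 37 → quotient 12, remainder 5
37 ÷ 5 → quotient 7, remainder 2
5 ÷ 2 → quotient 2, remainder 1
2 ÷ 1 → quotient 2, remainder 0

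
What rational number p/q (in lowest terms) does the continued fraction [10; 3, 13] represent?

Build up convergents one term at a time:
a_0 = 10: 10/1
a_1 = 3: 31/3
a_2 = 13: 413/40

413/40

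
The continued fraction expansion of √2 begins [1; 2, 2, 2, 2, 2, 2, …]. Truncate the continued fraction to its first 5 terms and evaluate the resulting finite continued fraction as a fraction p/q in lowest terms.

41/29

Start with 2.
2 + 1/(2/1) = 2 + 1/2 = 5/2
2 + 1/(5/2) = 2 + 2/5 = 12/5
2 + 1/(12/5) = 2 + 5/12 = 29/12
1 + 1/(29/12) = 1 + 12/29 = 41/29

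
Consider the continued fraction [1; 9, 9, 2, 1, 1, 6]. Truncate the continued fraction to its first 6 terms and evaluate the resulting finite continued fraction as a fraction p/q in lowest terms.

475/428

Starting at the tail and folding back:
Start with 1.
1 + 1/(1/1) = 1 + 1/1 = 2/1
2 + 1/(2/1) = 2 + 1/2 = 5/2
9 + 1/(5/2) = 9 + 2/5 = 47/5
9 + 1/(47/5) = 9 + 5/47 = 428/47
1 + 1/(428/47) = 1 + 47/428 = 475/428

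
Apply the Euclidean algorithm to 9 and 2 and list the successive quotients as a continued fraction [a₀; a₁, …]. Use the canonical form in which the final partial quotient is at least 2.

[4; 2]

Run the Euclidean algorithm, recording each quotient:
9 = 4·2 + 1, so a_0 = 4
2 = 2·1 + 0, so a_1 = 2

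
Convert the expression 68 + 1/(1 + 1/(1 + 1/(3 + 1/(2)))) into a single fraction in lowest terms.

1097/16

a_0 = 68: 68/1
a_1 = 1: 69/1
a_2 = 1: 137/2
a_3 = 3: 480/7
a_4 = 2: 1097/16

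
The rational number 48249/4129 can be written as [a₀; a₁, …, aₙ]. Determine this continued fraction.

⌊48249/4129⌋ = 11, remainder 2830
⌊4129/2830⌋ = 1, remainder 1299
⌊2830/1299⌋ = 2, remainder 232
⌊1299/232⌋ = 5, remainder 139
⌊232/139⌋ = 1, remainder 93
⌊139/93⌋ = 1, remainder 46
⌊93/46⌋ = 2, remainder 1
⌊46/1⌋ = 46, remainder 0

[11; 1, 2, 5, 1, 1, 2, 46]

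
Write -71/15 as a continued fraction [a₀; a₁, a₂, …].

[-5; 3, 1, 3]

⌊-71/15⌋ = -5, remainder 4
⌊15/4⌋ = 3, remainder 3
⌊4/3⌋ = 1, remainder 1
⌊3/1⌋ = 3, remainder 0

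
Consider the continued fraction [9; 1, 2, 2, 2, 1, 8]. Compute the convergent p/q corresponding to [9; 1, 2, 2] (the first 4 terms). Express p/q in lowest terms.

68/7

Build up convergents one term at a time:
a_0 = 9: 9/1
a_1 = 1: 10/1
a_2 = 2: 29/3
a_3 = 2: 68/7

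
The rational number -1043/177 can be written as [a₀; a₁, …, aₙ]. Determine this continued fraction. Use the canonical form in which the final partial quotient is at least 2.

[-6; 9, 3, 6]

Apply division with remainder until the remainder is 0:
-1043 ÷ 177 → quotient -6, remainder 19
177 ÷ 19 → quotient 9, remainder 6
19 ÷ 6 → quotient 3, remainder 1
6 ÷ 1 → quotient 6, remainder 0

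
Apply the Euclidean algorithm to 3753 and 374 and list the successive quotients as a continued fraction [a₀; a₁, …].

[10; 28, 1, 3, 3]

⌊3753/374⌋ = 10, remainder 13
⌊374/13⌋ = 28, remainder 10
⌊13/10⌋ = 1, remainder 3
⌊10/3⌋ = 3, remainder 1
⌊3/1⌋ = 3, remainder 0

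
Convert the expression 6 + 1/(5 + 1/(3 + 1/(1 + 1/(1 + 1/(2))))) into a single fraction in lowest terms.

588/95

a_0 = 6: 6/1
a_1 = 5: 31/5
a_2 = 3: 99/16
a_3 = 1: 130/21
a_4 = 1: 229/37
a_5 = 2: 588/95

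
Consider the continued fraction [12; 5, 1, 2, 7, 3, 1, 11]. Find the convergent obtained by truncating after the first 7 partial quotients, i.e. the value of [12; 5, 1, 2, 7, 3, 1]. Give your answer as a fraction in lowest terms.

6295/517

Compute successive convergents:
a_0 = 12: 12/1
a_1 = 5: 61/5
a_2 = 1: 73/6
a_3 = 2: 207/17
a_4 = 7: 1522/125
a_5 = 3: 4773/392
a_6 = 1: 6295/517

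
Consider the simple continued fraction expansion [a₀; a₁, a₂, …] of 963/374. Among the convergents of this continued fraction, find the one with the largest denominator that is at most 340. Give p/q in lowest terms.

List convergents until the denominator exceeds the bound:
a_0 = 2: 2/1  (≤ bound)
a_1 = 1: 3/1  (≤ bound)
a_2 = 1: 5/2  (≤ bound)
a_3 = 2: 13/5  (≤ bound)
a_4 = 1: 18/7  (≤ bound)
a_5 = 5: 103/40  (≤ bound)
a_6 = 4: 430/167  (≤ bound)
a_7 = 2: 963/374  (> 340, stop)

430/167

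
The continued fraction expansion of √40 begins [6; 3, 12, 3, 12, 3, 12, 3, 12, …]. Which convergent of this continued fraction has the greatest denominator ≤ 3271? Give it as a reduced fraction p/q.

List convergents until the denominator exceeds the bound:
a_0 = 6: 6/1  (≤ bound)
a_1 = 3: 19/3  (≤ bound)
a_2 = 12: 234/37  (≤ bound)
a_3 = 3: 721/114  (≤ bound)
a_4 = 12: 8886/1405  (≤ bound)
a_5 = 3: 27379/4329  (> 3271, stop)

8886/1405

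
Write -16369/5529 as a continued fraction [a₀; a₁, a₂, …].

-16369 ÷ 5529 → quotient -3, remainder 218
5529 ÷ 218 → quotient 25, remainder 79
218 ÷ 79 → quotient 2, remainder 60
79 ÷ 60 → quotient 1, remainder 19
60 ÷ 19 → quotient 3, remainder 3
19 ÷ 3 → quotient 6, remainder 1
3 ÷ 1 → quotient 3, remainder 0

[-3; 25, 2, 1, 3, 6, 3]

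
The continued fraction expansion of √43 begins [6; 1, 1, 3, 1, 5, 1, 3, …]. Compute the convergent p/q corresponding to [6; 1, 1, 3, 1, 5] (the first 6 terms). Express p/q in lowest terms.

Work from the innermost term outward:
Start with 5.
1 + 1/(5/1) = 1 + 1/5 = 6/5
3 + 1/(6/5) = 3 + 5/6 = 23/6
1 + 1/(23/6) = 1 + 6/23 = 29/23
1 + 1/(29/23) = 1 + 23/29 = 52/29
6 + 1/(52/29) = 6 + 29/52 = 341/52

341/52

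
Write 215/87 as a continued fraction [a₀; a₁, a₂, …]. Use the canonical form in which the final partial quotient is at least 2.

[2; 2, 8, 5]

215 = 2·87 + 41, so a_0 = 2
87 = 2·41 + 5, so a_1 = 2
41 = 8·5 + 1, so a_2 = 8
5 = 5·1 + 0, so a_3 = 5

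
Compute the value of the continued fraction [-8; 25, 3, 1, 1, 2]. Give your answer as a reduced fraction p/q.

a_0 = -8: -8/1
a_1 = 25: -199/25
a_2 = 3: -605/76
a_3 = 1: -804/101
a_4 = 1: -1409/177
a_5 = 2: -3622/455

-3622/455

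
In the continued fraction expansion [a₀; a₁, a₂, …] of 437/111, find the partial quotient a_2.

437 ÷ 111 → quotient 3, remainder 104
111 ÷ 104 → quotient 1, remainder 7
104 ÷ 7 → quotient 14, remainder 6

14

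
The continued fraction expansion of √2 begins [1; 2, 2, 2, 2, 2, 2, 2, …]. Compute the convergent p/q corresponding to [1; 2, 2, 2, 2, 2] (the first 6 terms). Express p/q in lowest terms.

99/70

a_0 = 1: 1/1
a_1 = 2: 3/2
a_2 = 2: 7/5
a_3 = 2: 17/12
a_4 = 2: 41/29
a_5 = 2: 99/70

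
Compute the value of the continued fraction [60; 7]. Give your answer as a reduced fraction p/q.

421/7

Use the convergent recurrence hₖ = aₖ·hₖ₋₁ + hₖ₋₂ (and likewise for the denominators kₖ):
a_0 = 60: 60/1
a_1 = 7: 421/7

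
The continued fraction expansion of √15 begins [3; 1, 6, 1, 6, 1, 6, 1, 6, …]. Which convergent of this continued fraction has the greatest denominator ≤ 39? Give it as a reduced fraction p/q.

List convergents until the denominator exceeds the bound:
a_0 = 3: 3/1  (≤ bound)
a_1 = 1: 4/1  (≤ bound)
a_2 = 6: 27/7  (≤ bound)
a_3 = 1: 31/8  (≤ bound)
a_4 = 6: 213/55  (> 39, stop)

31/8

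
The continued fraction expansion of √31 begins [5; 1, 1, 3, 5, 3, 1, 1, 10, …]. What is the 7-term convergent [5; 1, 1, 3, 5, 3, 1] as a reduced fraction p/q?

863/155

Compute successive convergents:
a_0 = 5: 5/1
a_1 = 1: 6/1
a_2 = 1: 11/2
a_3 = 3: 39/7
a_4 = 5: 206/37
a_5 = 3: 657/118
a_6 = 1: 863/155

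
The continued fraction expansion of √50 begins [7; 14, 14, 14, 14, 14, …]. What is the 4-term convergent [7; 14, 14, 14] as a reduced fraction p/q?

a_0 = 7: 7/1
a_1 = 14: 99/14
a_2 = 14: 1393/197
a_3 = 14: 19601/2772

19601/2772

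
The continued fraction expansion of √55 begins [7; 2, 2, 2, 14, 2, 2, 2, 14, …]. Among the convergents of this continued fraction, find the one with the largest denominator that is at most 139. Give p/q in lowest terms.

89/12

a_0 = 7: 7/1  (≤ bound)
a_1 = 2: 15/2  (≤ bound)
a_2 = 2: 37/5  (≤ bound)
a_3 = 2: 89/12  (≤ bound)
a_4 = 14: 1283/173  (> 139, stop)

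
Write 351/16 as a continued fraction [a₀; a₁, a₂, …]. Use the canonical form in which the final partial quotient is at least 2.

351 = 21·16 + 15, so a_0 = 21
16 = 1·15 + 1, so a_1 = 1
15 = 15·1 + 0, so a_2 = 15

[21; 1, 15]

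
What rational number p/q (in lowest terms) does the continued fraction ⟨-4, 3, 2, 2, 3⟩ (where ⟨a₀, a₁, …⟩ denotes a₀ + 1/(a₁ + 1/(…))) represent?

-215/58

Start with 3.
2 + 1/(3/1) = 2 + 1/3 = 7/3
2 + 1/(7/3) = 2 + 3/7 = 17/7
3 + 1/(17/7) = 3 + 7/17 = 58/17
-4 + 1/(58/17) = -4 + 17/58 = -215/58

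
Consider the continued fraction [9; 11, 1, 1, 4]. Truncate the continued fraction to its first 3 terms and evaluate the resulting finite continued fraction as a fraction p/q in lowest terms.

Use the convergent recurrence hₖ = aₖ·hₖ₋₁ + hₖ₋₂ (and likewise for the denominators kₖ):
a_0 = 9: 9/1
a_1 = 11: 100/11
a_2 = 1: 109/12

109/12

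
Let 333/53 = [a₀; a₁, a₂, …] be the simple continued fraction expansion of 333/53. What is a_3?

1

Run the Euclidean algorithm, recording each quotient:
⌊333/53⌋ = 6, remainder 15
⌊53/15⌋ = 3, remainder 8
⌊15/8⌋ = 1, remainder 7
⌊8/7⌋ = 1, remainder 1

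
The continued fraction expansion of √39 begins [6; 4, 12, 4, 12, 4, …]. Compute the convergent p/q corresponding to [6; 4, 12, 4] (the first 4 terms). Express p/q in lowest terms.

Starting at the tail and folding back:
Start with 4.
12 + 1/(4/1) = 12 + 1/4 = 49/4
4 + 1/(49/4) = 4 + 4/49 = 200/49
6 + 1/(200/49) = 6 + 49/200 = 1249/200

1249/200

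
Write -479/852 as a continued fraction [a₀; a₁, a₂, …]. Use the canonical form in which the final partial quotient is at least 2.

-479 ÷ 852 → quotient -1, remainder 373
852 ÷ 373 → quotient 2, remainder 106
373 ÷ 106 → quotient 3, remainder 55
106 ÷ 55 → quotient 1, remainder 51
55 ÷ 51 → quotient 1, remainder 4
51 ÷ 4 → quotient 12, remainder 3
4 ÷ 3 → quotient 1, remainder 1
3 ÷ 1 → quotient 3, remainder 0

[-1; 2, 3, 1, 1, 12, 1, 3]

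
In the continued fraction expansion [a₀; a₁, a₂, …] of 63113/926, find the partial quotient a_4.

63113 ÷ 926 → quotient 68, remainder 145
926 ÷ 145 → quotient 6, remainder 56
145 ÷ 56 → quotient 2, remainder 33
56 ÷ 33 → quotient 1, remainder 23
33 ÷ 23 → quotient 1, remainder 10

1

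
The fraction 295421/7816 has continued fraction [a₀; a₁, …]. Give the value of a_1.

1

Run the Euclidean algorithm, recording each quotient:
295421 = 37·7816 + 6229, so a_0 = 37
7816 = 1·6229 + 1587, so a_1 = 1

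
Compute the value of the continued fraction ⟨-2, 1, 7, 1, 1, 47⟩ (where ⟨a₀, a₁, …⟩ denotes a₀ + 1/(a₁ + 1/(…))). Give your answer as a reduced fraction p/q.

-903/808

Use the convergent recurrence hₖ = aₖ·hₖ₋₁ + hₖ₋₂ (and likewise for the denominators kₖ):
a_0 = -2: -2/1
a_1 = 1: -1/1
a_2 = 7: -9/8
a_3 = 1: -10/9
a_4 = 1: -19/17
a_5 = 47: -903/808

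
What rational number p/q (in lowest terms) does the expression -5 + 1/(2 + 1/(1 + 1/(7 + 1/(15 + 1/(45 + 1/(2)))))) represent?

Build up convergents one term at a time:
a_0 = -5: -5/1
a_1 = 2: -9/2
a_2 = 1: -14/3
a_3 = 7: -107/23
a_4 = 15: -1619/348
a_5 = 45: -72962/15683
a_6 = 2: -147543/31714

-147543/31714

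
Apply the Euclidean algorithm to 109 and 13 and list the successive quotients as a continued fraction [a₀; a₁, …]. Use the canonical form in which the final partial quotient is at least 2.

[8; 2, 1, 1, 2]

109 = 8·13 + 5, so a_0 = 8
13 = 2·5 + 3, so a_1 = 2
5 = 1·3 + 2, so a_2 = 1
3 = 1·2 + 1, so a_3 = 1
2 = 2·1 + 0, so a_4 = 2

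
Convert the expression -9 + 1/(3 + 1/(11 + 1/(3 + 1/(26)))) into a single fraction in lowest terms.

Use the convergent recurrence hₖ = aₖ·hₖ₋₁ + hₖ₋₂ (and likewise for the denominators kₖ):
a_0 = -9: -9/1
a_1 = 3: -26/3
a_2 = 11: -295/34
a_3 = 3: -911/105
a_4 = 26: -23981/2764

-23981/2764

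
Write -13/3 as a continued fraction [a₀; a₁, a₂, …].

Repeatedly divide and take the remainder:
-13 = -5·3 + 2, so a_0 = -5
3 = 1·2 + 1, so a_1 = 1
2 = 2·1 + 0, so a_2 = 2

[-5; 1, 2]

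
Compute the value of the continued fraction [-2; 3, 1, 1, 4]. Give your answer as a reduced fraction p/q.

-55/32

Start with 4.
1 + 1/(4/1) = 1 + 1/4 = 5/4
1 + 1/(5/4) = 1 + 4/5 = 9/5
3 + 1/(9/5) = 3 + 5/9 = 32/9
-2 + 1/(32/9) = -2 + 9/32 = -55/32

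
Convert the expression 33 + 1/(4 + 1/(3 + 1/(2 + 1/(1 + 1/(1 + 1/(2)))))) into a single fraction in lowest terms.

6281/189

Use the convergent recurrence hₖ = aₖ·hₖ₋₁ + hₖ₋₂ (and likewise for the denominators kₖ):
a_0 = 33: 33/1
a_1 = 4: 133/4
a_2 = 3: 432/13
a_3 = 2: 997/30
a_4 = 1: 1429/43
a_5 = 1: 2426/73
a_6 = 2: 6281/189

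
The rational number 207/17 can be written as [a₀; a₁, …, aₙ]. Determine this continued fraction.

[12; 5, 1, 2]

207 = 12·17 + 3, so a_0 = 12
17 = 5·3 + 2, so a_1 = 5
3 = 1·2 + 1, so a_2 = 1
2 = 2·1 + 0, so a_3 = 2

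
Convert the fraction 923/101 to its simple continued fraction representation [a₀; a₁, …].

923 = 9·101 + 14, so a_0 = 9
101 = 7·14 + 3, so a_1 = 7
14 = 4·3 + 2, so a_2 = 4
3 = 1·2 + 1, so a_3 = 1
2 = 2·1 + 0, so a_4 = 2

[9; 7, 4, 1, 2]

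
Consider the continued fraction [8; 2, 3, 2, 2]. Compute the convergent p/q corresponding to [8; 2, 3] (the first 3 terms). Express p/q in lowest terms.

59/7

Collapse the nested fraction from the inside out:
Start with 3.
2 + 1/(3/1) = 2 + 1/3 = 7/3
8 + 1/(7/3) = 8 + 3/7 = 59/7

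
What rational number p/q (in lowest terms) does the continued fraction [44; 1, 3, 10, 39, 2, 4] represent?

653036/14591

Start with 4.
2 + 1/(4/1) = 2 + 1/4 = 9/4
39 + 1/(9/4) = 39 + 4/9 = 355/9
10 + 1/(355/9) = 10 + 9/355 = 3559/355
3 + 1/(3559/355) = 3 + 355/3559 = 11032/3559
1 + 1/(11032/3559) = 1 + 3559/11032 = 14591/11032
44 + 1/(14591/11032) = 44 + 11032/14591 = 653036/14591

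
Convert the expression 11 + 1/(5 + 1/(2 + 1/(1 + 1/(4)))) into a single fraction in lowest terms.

a_0 = 11: 11/1
a_1 = 5: 56/5
a_2 = 2: 123/11
a_3 = 1: 179/16
a_4 = 4: 839/75

839/75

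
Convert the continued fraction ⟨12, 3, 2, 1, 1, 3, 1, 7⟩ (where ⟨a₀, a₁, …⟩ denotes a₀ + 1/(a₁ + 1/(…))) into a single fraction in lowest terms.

a_0 = 12: 12/1
a_1 = 3: 37/3
a_2 = 2: 86/7
a_3 = 1: 123/10
a_4 = 1: 209/17
a_5 = 3: 750/61
a_6 = 1: 959/78
a_7 = 7: 7463/607

7463/607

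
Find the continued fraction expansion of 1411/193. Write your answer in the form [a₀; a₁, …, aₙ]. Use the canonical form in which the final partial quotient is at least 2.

⌊1411/193⌋ = 7, remainder 60
⌊193/60⌋ = 3, remainder 13
⌊60/13⌋ = 4, remainder 8
⌊13/8⌋ = 1, remainder 5
⌊8/5⌋ = 1, remainder 3
⌊5/3⌋ = 1, remainder 2
⌊3/2⌋ = 1, remainder 1
⌊2/1⌋ = 2, remainder 0

[7; 3, 4, 1, 1, 1, 1, 2]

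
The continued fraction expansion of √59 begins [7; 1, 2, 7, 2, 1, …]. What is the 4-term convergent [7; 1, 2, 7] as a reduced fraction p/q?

169/22

Start with 7.
2 + 1/(7/1) = 2 + 1/7 = 15/7
1 + 1/(15/7) = 1 + 7/15 = 22/15
7 + 1/(22/15) = 7 + 15/22 = 169/22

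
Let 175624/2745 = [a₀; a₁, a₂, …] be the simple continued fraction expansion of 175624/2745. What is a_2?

Apply division with remainder until the remainder is 0:
175624 ÷ 2745 → quotient 63, remainder 2689
2745 ÷ 2689 → quotient 1, remainder 56
2689 ÷ 56 → quotient 48, remainder 1

48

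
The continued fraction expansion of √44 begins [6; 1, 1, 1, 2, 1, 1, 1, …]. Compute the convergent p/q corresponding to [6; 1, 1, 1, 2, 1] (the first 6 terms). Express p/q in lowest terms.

73/11

Start with 1.
2 + 1/(1/1) = 2 + 1/1 = 3/1
1 + 1/(3/1) = 1 + 1/3 = 4/3
1 + 1/(4/3) = 1 + 3/4 = 7/4
1 + 1/(7/4) = 1 + 4/7 = 11/7
6 + 1/(11/7) = 6 + 7/11 = 73/11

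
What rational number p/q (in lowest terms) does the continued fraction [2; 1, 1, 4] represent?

a_0 = 2: 2/1
a_1 = 1: 3/1
a_2 = 1: 5/2
a_3 = 4: 23/9

23/9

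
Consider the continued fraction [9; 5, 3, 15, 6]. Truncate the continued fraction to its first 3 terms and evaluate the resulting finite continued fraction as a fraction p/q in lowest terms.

Start with 3.
5 + 1/(3/1) = 5 + 1/3 = 16/3
9 + 1/(16/3) = 9 + 3/16 = 147/16

147/16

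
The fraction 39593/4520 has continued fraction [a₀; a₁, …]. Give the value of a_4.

Apply division with remainder until the remainder is 0:
39593 = 8·4520 + 3433, so a_0 = 8
4520 = 1·3433 + 1087, so a_1 = 1
3433 = 3·1087 + 172, so a_2 = 3
1087 = 6·172 + 55, so a_3 = 6
172 = 3·55 + 7, so a_4 = 3

3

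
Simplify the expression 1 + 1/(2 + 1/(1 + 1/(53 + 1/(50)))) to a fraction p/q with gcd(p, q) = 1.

a_0 = 1: 1/1
a_1 = 2: 3/2
a_2 = 1: 4/3
a_3 = 53: 215/161
a_4 = 50: 10754/8053

10754/8053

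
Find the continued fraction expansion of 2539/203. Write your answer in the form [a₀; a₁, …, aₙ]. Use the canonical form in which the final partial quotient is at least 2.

[12; 1, 1, 33, 3]

2539 = 12·203 + 103, so a_0 = 12
203 = 1·103 + 100, so a_1 = 1
103 = 1·100 + 3, so a_2 = 1
100 = 33·3 + 1, so a_3 = 33
3 = 3·1 + 0, so a_4 = 3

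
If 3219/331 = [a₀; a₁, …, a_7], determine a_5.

1

Repeatedly divide and take the remainder:
⌊3219/331⌋ = 9, remainder 240
⌊331/240⌋ = 1, remainder 91
⌊240/91⌋ = 2, remainder 58
⌊91/58⌋ = 1, remainder 33
⌊58/33⌋ = 1, remainder 25
⌊33/25⌋ = 1, remainder 8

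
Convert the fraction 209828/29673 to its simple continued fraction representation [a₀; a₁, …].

209828 = 7·29673 + 2117, so a_0 = 7
29673 = 14·2117 + 35, so a_1 = 14
2117 = 60·35 + 17, so a_2 = 60
35 = 2·17 + 1, so a_3 = 2
17 = 17·1 + 0, so a_4 = 17

[7; 14, 60, 2, 17]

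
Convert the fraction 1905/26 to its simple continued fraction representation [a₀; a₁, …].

1905 = 73·26 + 7, so a_0 = 73
26 = 3·7 + 5, so a_1 = 3
7 = 1·5 + 2, so a_2 = 1
5 = 2·2 + 1, so a_3 = 2
2 = 2·1 + 0, so a_4 = 2

[73; 3, 1, 2, 2]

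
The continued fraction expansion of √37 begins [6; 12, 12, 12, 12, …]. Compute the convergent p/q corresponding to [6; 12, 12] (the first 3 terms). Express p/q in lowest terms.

882/145

Start with 12.
12 + 1/(12/1) = 12 + 1/12 = 145/12
6 + 1/(145/12) = 6 + 12/145 = 882/145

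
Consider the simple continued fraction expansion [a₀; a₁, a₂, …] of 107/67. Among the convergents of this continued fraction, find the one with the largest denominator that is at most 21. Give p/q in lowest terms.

8/5

a_0 = 1: 1/1  (≤ bound)
a_1 = 1: 2/1  (≤ bound)
a_2 = 1: 3/2  (≤ bound)
a_3 = 2: 8/5  (≤ bound)
a_4 = 13: 107/67  (> 21, stop)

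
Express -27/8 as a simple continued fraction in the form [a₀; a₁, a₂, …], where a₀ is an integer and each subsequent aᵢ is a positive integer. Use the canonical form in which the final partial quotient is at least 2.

Apply division with remainder until the remainder is 0:
-27 ÷ 8 → quotient -4, remainder 5
8 ÷ 5 → quotient 1, remainder 3
5 ÷ 3 → quotient 1, remainder 2
3 ÷ 2 → quotient 1, remainder 1
2 ÷ 1 → quotient 2, remainder 0

[-4; 1, 1, 1, 2]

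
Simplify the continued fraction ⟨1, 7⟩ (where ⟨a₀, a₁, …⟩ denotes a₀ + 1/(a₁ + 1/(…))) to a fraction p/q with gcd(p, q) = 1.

Use the convergent recurrence hₖ = aₖ·hₖ₋₁ + hₖ₋₂ (and likewise for the denominators kₖ):
a_0 = 1: 1/1
a_1 = 7: 8/7

8/7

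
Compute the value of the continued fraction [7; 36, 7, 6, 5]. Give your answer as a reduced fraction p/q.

56383/8023

Start with 5.
6 + 1/(5/1) = 6 + 1/5 = 31/5
7 + 1/(31/5) = 7 + 5/31 = 222/31
36 + 1/(222/31) = 36 + 31/222 = 8023/222
7 + 1/(8023/222) = 7 + 222/8023 = 56383/8023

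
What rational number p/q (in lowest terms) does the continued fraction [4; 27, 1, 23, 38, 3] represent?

311759/77249

a_0 = 4: 4/1
a_1 = 27: 109/27
a_2 = 1: 113/28
a_3 = 23: 2708/671
a_4 = 38: 103017/25526
a_5 = 3: 311759/77249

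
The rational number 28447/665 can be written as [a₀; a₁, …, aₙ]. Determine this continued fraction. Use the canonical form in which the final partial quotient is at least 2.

[42; 1, 3, 2, 36, 2]

28447 ÷ 665 → quotient 42, remainder 517
665 ÷ 517 → quotient 1, remainder 148
517 ÷ 148 → quotient 3, remainder 73
148 ÷ 73 → quotient 2, remainder 2
73 ÷ 2 → quotient 36, remainder 1
2 ÷ 1 → quotient 2, remainder 0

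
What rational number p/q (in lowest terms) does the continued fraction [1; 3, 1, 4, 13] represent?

Collapse the nested fraction from the inside out:
Start with 13.
4 + 1/(13/1) = 4 + 1/13 = 53/13
1 + 1/(53/13) = 1 + 13/53 = 66/53
3 + 1/(66/53) = 3 + 53/66 = 251/66
1 + 1/(251/66) = 1 + 66/251 = 317/251

317/251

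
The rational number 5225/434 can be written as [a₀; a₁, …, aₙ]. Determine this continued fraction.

[12; 25, 1, 1, 8]

5225 ÷ 434 → quotient 12, remainder 17
434 ÷ 17 → quotient 25, remainder 9
17 ÷ 9 → quotient 1, remainder 8
9 ÷ 8 → quotient 1, remainder 1
8 ÷ 1 → quotient 8, remainder 0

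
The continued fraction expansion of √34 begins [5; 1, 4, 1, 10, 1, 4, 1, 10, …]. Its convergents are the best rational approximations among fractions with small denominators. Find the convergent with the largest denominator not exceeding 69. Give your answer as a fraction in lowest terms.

List convergents until the denominator exceeds the bound:
a_0 = 5: 5/1  (≤ bound)
a_1 = 1: 6/1  (≤ bound)
a_2 = 4: 29/5  (≤ bound)
a_3 = 1: 35/6  (≤ bound)
a_4 = 10: 379/65  (≤ bound)
a_5 = 1: 414/71  (> 69, stop)

379/65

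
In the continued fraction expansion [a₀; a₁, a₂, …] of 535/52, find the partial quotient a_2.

2

535 = 10·52 + 15, so a_0 = 10
52 = 3·15 + 7, so a_1 = 3
15 = 2·7 + 1, so a_2 = 2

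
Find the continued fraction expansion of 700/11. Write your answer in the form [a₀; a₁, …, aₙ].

[63; 1, 1, 1, 3]

700 = 63·11 + 7, so a_0 = 63
11 = 1·7 + 4, so a_1 = 1
7 = 1·4 + 3, so a_2 = 1
4 = 1·3 + 1, so a_3 = 1
3 = 3·1 + 0, so a_4 = 3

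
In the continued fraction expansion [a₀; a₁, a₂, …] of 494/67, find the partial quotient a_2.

1

494 ÷ 67 → quotient 7, remainder 25
67 ÷ 25 → quotient 2, remainder 17
25 ÷ 17 → quotient 1, remainder 8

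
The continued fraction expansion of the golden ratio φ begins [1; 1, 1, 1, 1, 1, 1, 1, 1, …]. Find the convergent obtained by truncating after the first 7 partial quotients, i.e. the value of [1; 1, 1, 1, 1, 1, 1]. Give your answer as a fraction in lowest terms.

21/13

Start with 1.
1 + 1/(1/1) = 1 + 1/1 = 2/1
1 + 1/(2/1) = 1 + 1/2 = 3/2
1 + 1/(3/2) = 1 + 2/3 = 5/3
1 + 1/(5/3) = 1 + 3/5 = 8/5
1 + 1/(8/5) = 1 + 5/8 = 13/8
1 + 1/(13/8) = 1 + 8/13 = 21/13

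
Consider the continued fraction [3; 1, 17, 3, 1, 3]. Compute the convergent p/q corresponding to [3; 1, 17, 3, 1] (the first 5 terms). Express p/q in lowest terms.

288/73

Starting at the tail and folding back:
Start with 1.
3 + 1/(1/1) = 3 + 1/1 = 4/1
17 + 1/(4/1) = 17 + 1/4 = 69/4
1 + 1/(69/4) = 1 + 4/69 = 73/69
3 + 1/(73/69) = 3 + 69/73 = 288/73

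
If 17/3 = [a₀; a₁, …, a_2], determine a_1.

17 = 5·3 + 2, so a_0 = 5
3 = 1·2 + 1, so a_1 = 1

1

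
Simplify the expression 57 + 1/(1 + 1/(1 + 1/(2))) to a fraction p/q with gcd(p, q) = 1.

Start with 2.
1 + 1/(2/1) = 1 + 1/2 = 3/2
1 + 1/(3/2) = 1 + 2/3 = 5/3
57 + 1/(5/3) = 57 + 3/5 = 288/5

288/5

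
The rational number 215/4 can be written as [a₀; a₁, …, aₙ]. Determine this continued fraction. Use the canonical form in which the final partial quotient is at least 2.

[53; 1, 3]

⌊215/4⌋ = 53, remainder 3
⌊4/3⌋ = 1, remainder 1
⌊3/1⌋ = 3, remainder 0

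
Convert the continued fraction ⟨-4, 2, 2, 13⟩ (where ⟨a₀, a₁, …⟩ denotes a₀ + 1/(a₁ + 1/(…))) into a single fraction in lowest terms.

-241/67

a_0 = -4: -4/1
a_1 = 2: -7/2
a_2 = 2: -18/5
a_3 = 13: -241/67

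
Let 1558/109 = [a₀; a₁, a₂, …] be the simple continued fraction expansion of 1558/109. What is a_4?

⌊1558/109⌋ = 14, remainder 32
⌊109/32⌋ = 3, remainder 13
⌊32/13⌋ = 2, remainder 6
⌊13/6⌋ = 2, remainder 1
⌊6/1⌋ = 6, remainder 0

6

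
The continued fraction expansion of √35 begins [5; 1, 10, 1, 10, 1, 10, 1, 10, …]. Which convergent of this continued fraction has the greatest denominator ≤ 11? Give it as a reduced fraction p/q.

a_0 = 5: 5/1  (≤ bound)
a_1 = 1: 6/1  (≤ bound)
a_2 = 10: 65/11  (≤ bound)
a_3 = 1: 71/12  (> 11, stop)

65/11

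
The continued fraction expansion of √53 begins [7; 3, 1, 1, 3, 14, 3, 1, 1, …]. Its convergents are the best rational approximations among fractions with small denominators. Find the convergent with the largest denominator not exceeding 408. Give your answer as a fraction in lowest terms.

a_0 = 7: 7/1  (≤ bound)
a_1 = 3: 22/3  (≤ bound)
a_2 = 1: 29/4  (≤ bound)
a_3 = 1: 51/7  (≤ bound)
a_4 = 3: 182/25  (≤ bound)
a_5 = 14: 2599/357  (≤ bound)
a_6 = 3: 7979/1096  (> 408, stop)

2599/357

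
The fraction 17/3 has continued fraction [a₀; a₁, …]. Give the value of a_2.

2

17 ÷ 3 → quotient 5, remainder 2
3 ÷ 2 → quotient 1, remainder 1
2 ÷ 1 → quotient 2, remainder 0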